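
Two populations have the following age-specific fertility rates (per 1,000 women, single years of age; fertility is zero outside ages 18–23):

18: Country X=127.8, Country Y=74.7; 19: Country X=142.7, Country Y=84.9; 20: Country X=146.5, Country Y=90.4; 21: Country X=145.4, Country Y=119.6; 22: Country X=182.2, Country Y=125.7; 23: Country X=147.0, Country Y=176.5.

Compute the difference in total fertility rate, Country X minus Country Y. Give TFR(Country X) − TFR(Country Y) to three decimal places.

0.220

Country X:
  Sum of ASFRs = 127.8 + 142.7 + 146.5 + 145.4 + 182.2 + 147.0 = 891.6
  TFR = 891.6 / 1000 = 0.8916
Country Y:
  Sum of ASFRs = 74.7 + 84.9 + 90.4 + 119.6 + 125.7 + 176.5 = 671.8
  TFR = 671.8 / 1000 = 0.6718
Difference = 0.8916 − 0.6718 = 0.2198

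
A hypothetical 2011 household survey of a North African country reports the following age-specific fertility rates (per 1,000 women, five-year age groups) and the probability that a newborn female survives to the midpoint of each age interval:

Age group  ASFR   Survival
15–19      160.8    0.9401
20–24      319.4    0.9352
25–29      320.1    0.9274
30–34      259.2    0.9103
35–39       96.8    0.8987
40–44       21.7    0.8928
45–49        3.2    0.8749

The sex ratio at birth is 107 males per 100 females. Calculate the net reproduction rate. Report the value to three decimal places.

2.637

Proportion female at birth = 100 / (100 + 107) = 0.48309.
Survival-weighted fertility by age (5·fₓ·Sₓ):
  15–19: 5 × 160.8/1000 × 0.9401 = 0.75584
  20–24: 5 × 319.4/1000 × 0.9352 = 1.49351
  25–29: 5 × 320.1/1000 × 0.9274 = 1.48430
  30–34: 5 × 259.2/1000 × 0.9103 = 1.17975
  35–39: 5 × 96.8/1000 × 0.8987 = 0.43497
  40–44: 5 × 21.7/1000 × 0.8928 = 0.09687
  45–49: 5 × 3.2/1000 × 0.8749 = 0.01400
Sum = 5.45924
NRR = 0.48309 × 5.45924 = 2.63730
With NRR above 1 the population is above replacement fertility.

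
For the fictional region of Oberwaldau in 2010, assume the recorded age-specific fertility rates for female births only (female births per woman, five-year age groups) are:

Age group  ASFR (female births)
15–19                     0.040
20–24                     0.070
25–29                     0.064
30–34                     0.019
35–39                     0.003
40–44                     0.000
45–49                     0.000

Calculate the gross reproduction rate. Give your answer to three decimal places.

Sum of female ASFRs = 0.040 + 0.070 + 0.064 + 0.019 + 0.003 + 0.000 + 0.000 = 0.196
GRR = 5 × 0.196 = 0.98

0.980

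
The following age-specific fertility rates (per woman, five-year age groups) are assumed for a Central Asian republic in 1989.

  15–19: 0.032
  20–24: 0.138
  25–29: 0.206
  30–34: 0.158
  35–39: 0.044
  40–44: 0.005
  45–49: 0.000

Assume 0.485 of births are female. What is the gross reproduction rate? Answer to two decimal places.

Proportion female at birth = 0.485.
Sum of ASFRs = 0.032 + 0.138 + 0.206 + 0.158 + 0.044 + 0.005 + 0.000 = 0.583
TFR = 5 × 0.583 = 2.915
GRR = 0.485 × 2.915 = 1.41378

1.41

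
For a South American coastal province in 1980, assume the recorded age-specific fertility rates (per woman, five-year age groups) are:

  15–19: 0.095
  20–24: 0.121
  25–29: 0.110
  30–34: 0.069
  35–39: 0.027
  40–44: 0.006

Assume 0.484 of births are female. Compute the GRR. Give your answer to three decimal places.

Proportion female at birth = 0.484.
Sum of ASFRs = 0.095 + 0.121 + 0.110 + 0.069 + 0.027 + 0.006 = 0.428
TFR = 5 × 0.428 = 2.14
GRR = 0.484 × 2.14 = 1.03576

1.036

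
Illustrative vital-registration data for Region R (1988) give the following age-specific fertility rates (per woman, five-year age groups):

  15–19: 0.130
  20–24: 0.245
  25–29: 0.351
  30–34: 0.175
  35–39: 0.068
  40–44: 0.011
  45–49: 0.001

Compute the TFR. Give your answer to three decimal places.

4.905

Sum of ASFRs = 0.130 + 0.245 + 0.351 + 0.175 + 0.068 + 0.011 + 0.001 = 0.981
TFR = 5 × 0.981 = 4.905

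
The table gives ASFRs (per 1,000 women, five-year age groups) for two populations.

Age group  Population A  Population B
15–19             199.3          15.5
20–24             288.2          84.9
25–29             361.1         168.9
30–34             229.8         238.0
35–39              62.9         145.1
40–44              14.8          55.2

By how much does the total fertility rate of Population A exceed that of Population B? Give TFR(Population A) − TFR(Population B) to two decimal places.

2.24

Population A:
  Sum of ASFRs = 199.3 + 288.2 + 361.1 + 229.8 + 62.9 + 14.8 = 1156.1
  TFR = 5 × 1156.1 / 1000 = 5.7805
Population B:
  Sum of ASFRs = 15.5 + 84.9 + 168.9 + 238.0 + 145.1 + 55.2 = 707.6
  TFR = 5 × 707.6 / 1000 = 3.538
Difference = 5.7805 − 3.538 = 2.2425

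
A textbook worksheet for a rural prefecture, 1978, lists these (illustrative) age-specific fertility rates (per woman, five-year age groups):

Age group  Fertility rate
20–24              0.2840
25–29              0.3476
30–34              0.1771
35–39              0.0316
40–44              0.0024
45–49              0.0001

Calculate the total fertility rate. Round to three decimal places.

4.214

Sum of ASFRs = 0.2840 + 0.3476 + 0.1771 + 0.0316 + 0.0024 + 0.0001 = 0.8428
TFR = 5 × 0.8428 = 4.214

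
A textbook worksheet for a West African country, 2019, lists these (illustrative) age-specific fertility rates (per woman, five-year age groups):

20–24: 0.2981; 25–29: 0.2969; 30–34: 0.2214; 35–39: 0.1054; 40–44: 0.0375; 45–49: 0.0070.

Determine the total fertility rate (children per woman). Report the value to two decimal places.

Sum of ASFRs = 0.2981 + 0.2969 + 0.2214 + 0.1054 + 0.0375 + 0.0070 = 0.9663
TFR = 5 × 0.9663 = 4.8315

4.83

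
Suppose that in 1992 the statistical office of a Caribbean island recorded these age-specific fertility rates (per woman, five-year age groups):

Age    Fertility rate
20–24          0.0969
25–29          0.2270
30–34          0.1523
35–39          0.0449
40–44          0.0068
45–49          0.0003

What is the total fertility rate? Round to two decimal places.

Sum of ASFRs = 0.0969 + 0.2270 + 0.1523 + 0.0449 + 0.0068 + 0.0003 = 0.5282
TFR = 5 × 0.5282 = 2.641

2.64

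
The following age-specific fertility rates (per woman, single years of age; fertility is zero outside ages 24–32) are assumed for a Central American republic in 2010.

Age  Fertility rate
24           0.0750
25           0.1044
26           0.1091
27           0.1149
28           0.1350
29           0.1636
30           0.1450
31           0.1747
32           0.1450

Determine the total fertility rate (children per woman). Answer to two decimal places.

1.17

Sum of ASFRs = 0.0750 + 0.1044 + 0.1091 + 0.1149 + 0.1350 + 0.1636 + 0.1450 + 0.1747 + 0.1450 = 1.1667
TFR = 1.1667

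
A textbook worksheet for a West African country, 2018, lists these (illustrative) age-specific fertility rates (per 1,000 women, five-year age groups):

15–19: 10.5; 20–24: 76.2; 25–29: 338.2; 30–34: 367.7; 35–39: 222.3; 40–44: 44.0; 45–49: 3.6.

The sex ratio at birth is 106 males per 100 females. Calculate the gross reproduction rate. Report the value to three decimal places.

Proportion female at birth = 100 / (100 + 106) = 0.48544.
Sum of ASFRs = 10.5 + 76.2 + 338.2 + 367.7 + 222.3 + 44.0 + 3.6 = 1062.5
TFR = 5 × 1062.5 / 1000 = 5.3125
GRR = 0.48544 × 5.3125 = 2.57890

2.579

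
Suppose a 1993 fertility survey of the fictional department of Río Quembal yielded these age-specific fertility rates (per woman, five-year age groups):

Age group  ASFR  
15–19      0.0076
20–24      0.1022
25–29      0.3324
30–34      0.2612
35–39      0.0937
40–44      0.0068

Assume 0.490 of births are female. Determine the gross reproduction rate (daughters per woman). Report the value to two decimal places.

Proportion female at birth = 0.490.
Sum of ASFRs = 0.0076 + 0.1022 + 0.3324 + 0.2612 + 0.0937 + 0.0068 = 0.8039
TFR = 5 × 0.8039 = 4.0195
GRR = 0.490 × 4.0195 = 1.96956

1.97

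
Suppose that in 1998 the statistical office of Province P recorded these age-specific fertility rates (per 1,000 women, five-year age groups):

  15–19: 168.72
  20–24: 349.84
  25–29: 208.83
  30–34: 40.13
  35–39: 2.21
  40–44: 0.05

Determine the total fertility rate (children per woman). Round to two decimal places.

3.85

Sum of ASFRs = 168.72 + 349.84 + 208.83 + 40.13 + 2.21 + 0.05 = 769.78
TFR = 5 × 769.78 / 1000 = 3.8489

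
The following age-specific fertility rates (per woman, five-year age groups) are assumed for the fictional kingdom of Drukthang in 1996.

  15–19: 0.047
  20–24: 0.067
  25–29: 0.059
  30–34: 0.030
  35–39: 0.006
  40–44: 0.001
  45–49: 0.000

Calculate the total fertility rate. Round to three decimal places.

1.050

Sum of ASFRs = 0.047 + 0.067 + 0.059 + 0.030 + 0.006 + 0.001 + 0.000 = 0.210
TFR = 5 × 0.210 = 1.05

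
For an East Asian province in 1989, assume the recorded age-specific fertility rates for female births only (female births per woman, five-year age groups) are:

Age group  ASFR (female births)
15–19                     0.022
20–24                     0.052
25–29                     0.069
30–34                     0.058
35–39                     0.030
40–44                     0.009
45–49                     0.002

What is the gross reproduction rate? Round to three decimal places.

1.210

Sum of female ASFRs = 0.022 + 0.052 + 0.069 + 0.058 + 0.030 + 0.009 + 0.002 = 0.242
GRR = 5 × 0.242 = 1.21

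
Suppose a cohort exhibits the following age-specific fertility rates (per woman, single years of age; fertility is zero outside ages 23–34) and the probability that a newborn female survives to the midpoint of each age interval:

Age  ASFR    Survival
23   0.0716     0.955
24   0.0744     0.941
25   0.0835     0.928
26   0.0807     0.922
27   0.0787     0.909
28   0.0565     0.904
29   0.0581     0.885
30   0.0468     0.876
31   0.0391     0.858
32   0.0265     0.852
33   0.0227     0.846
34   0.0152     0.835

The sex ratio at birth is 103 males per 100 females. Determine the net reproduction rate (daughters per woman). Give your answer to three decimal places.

Proportion female at birth = 100 / (100 + 103) = 0.49261.
Per-age-group product (1 × ASFR × survival probability):
  23: 1 × 0.0716 × 0.955 = 0.06838
  24: 1 × 0.0744 × 0.941 = 0.07001
  25: 1 × 0.0835 × 0.928 = 0.07749
  26: 1 × 0.0807 × 0.922 = 0.07441
  27: 1 × 0.0787 × 0.909 = 0.07154
  28: 1 × 0.0565 × 0.904 = 0.05108
  29: 1 × 0.0581 × 0.885 = 0.05142
  30: 1 × 0.0468 × 0.876 = 0.04100
  31: 1 × 0.0391 × 0.858 = 0.03355
  32: 1 × 0.0265 × 0.852 = 0.02258
  33: 1 × 0.0227 × 0.846 = 0.01920
  34: 1 × 0.0152 × 0.835 = 0.01269
Sum = 0.59335
NRR = 0.49261 × 0.59335 = 0.29229

0.292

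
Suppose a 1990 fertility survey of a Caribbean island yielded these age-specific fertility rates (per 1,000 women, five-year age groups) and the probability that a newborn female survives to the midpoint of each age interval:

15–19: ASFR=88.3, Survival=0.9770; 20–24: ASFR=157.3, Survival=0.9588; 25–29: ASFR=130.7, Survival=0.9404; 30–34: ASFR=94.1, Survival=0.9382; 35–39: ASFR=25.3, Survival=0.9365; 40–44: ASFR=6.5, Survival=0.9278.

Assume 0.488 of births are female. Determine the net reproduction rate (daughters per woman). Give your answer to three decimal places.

Proportion female at birth = 0.488.
Survival-weighted fertility by age (5·fₓ·Sₓ):
  15–19: 5 × 88.3/1000 × 0.9770 = 0.43135
  20–24: 5 × 157.3/1000 × 0.9588 = 0.75410
  25–29: 5 × 130.7/1000 × 0.9404 = 0.61455
  30–34: 5 × 94.1/1000 × 0.9382 = 0.44142
  35–39: 5 × 25.3/1000 × 0.9365 = 0.11847
  40–44: 5 × 6.5/1000 × 0.9278 = 0.03015
Sum = 2.39004
NRR = 0.488 × 2.39004 = 1.16634
NRR > 1, so each generation more than replaces itself.

1.166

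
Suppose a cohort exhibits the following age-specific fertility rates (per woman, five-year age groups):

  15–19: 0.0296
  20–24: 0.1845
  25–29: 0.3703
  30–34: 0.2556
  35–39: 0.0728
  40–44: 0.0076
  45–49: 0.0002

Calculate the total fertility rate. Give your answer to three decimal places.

Sum of ASFRs = 0.0296 + 0.1845 + 0.3703 + 0.2556 + 0.0728 + 0.0076 + 0.0002 = 0.9206
TFR = 5 × 0.9206 = 4.603

4.603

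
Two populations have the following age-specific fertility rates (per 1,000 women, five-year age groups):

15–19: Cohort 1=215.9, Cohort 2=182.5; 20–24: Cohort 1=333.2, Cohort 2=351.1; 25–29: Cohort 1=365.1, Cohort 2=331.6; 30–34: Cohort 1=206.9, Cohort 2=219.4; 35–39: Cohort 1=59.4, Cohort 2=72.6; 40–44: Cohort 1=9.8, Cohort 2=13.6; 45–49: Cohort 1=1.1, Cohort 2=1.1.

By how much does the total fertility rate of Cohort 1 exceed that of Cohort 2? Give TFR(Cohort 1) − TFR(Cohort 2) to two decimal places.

Cohort 1:
  Sum of ASFRs = 215.9 + 333.2 + 365.1 + 206.9 + 59.4 + 9.8 + 1.1 = 1191.4
  TFR = 5 × 1191.4 / 1000 = 5.957
Cohort 2:
  Sum of ASFRs = 182.5 + 351.1 + 331.6 + 219.4 + 72.6 + 13.6 + 1.1 = 1171.9
  TFR = 5 × 1171.9 / 1000 = 5.8595
Difference = 5.957 − 5.8595 = 0.0975

0.10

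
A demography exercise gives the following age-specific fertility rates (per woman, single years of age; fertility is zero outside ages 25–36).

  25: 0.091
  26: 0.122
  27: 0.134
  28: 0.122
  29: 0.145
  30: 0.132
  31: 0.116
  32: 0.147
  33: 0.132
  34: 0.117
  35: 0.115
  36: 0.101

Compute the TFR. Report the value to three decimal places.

1.474

Sum of ASFRs = 0.091 + 0.122 + 0.134 + 0.122 + 0.145 + 0.132 + 0.116 + 0.147 + 0.132 + 0.117 + 0.115 + 0.101 = 1.474
TFR = 1.474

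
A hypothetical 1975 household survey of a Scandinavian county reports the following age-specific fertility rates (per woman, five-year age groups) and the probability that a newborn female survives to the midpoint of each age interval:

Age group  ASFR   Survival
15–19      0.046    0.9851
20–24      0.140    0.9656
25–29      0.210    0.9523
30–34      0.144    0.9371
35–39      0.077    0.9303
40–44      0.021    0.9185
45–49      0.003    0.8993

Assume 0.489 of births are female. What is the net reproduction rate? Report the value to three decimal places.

Proportion female at birth = 0.489.
Each age group contributes 5 × ASFR × survival:
  15–19: 5 × 0.046 × 0.9851 = 0.22657
  20–24: 5 × 0.140 × 0.9656 = 0.67592
  25–29: 5 × 0.210 × 0.9523 = 0.99992
  30–34: 5 × 0.144 × 0.9371 = 0.67471
  35–39: 5 × 0.077 × 0.9303 = 0.35817
  40–44: 5 × 0.021 × 0.9185 = 0.09644
  45–49: 5 × 0.003 × 0.8993 = 0.01349
Sum = 3.04522
NRR = 0.489 × 3.04522 = 1.48911
With NRR above 1 the population is above replacement fertility.

1.489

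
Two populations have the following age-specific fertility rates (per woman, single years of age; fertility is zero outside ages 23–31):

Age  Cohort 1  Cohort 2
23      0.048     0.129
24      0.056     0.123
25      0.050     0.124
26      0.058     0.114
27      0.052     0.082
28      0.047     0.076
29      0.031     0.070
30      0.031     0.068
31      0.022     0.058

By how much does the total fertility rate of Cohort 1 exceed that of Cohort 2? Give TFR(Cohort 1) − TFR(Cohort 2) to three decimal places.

-0.449

Cohort 1:
  Sum of ASFRs = 0.048 + 0.056 + 0.050 + 0.058 + 0.052 + 0.047 + 0.031 + 0.031 + 0.022 = 0.395
  TFR = 0.395
Cohort 2:
  Sum of ASFRs = 0.129 + 0.123 + 0.124 + 0.114 + 0.082 + 0.076 + 0.070 + 0.068 + 0.058 = 0.844
  TFR = 0.844
Difference = 0.395 − 0.844 = -0.449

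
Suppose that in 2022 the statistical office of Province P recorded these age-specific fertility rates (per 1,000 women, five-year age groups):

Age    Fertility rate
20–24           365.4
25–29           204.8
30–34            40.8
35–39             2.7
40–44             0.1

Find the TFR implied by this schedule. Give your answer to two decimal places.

Sum of ASFRs = 365.4 + 204.8 + 40.8 + 2.7 + 0.1 = 613.8
TFR = 5 × 613.8 / 1000 = 3.069

3.07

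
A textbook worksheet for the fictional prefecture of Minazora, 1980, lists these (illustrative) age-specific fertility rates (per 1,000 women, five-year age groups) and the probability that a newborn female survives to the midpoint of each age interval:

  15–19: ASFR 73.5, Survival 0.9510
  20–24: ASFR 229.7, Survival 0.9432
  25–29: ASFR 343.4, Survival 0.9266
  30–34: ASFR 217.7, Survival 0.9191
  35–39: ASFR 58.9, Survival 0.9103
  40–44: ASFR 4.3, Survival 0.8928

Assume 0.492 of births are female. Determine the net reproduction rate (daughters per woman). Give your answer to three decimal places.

Proportion female at birth = 0.492.
Each age group contributes 5 × ASFR × survival:
  15–19: 5 × 73.5/1000 × 0.9510 = 0.34949
  20–24: 5 × 229.7/1000 × 0.9432 = 1.08327
  25–29: 5 × 343.4/1000 × 0.9266 = 1.59097
  30–34: 5 × 217.7/1000 × 0.9191 = 1.00044
  35–39: 5 × 58.9/1000 × 0.9103 = 0.26808
  40–44: 5 × 4.3/1000 × 0.8928 = 0.01920
Sum = 4.31145
NRR = 0.492 × 4.31145 = 2.12123
With NRR above 1 the population is above replacement fertility.

2.121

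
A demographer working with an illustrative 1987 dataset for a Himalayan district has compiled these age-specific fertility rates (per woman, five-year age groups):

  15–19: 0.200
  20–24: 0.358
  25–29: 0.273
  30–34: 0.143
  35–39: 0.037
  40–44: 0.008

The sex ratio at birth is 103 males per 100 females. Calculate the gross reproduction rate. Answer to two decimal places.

2.51

Proportion female at birth = 100 / (100 + 103) = 0.49261.
Sum of ASFRs = 0.200 + 0.358 + 0.273 + 0.143 + 0.037 + 0.008 = 1.019
TFR = 5 × 1.019 = 5.095
GRR = 0.49261 × 5.095 = 2.50985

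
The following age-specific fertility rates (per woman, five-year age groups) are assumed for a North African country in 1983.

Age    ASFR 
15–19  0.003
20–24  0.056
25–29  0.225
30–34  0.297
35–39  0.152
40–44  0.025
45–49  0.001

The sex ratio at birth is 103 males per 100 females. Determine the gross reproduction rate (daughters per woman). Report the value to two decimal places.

1.87

Proportion female at birth = 100 / (100 + 103) = 0.49261.
Sum of ASFRs = 0.003 + 0.056 + 0.225 + 0.297 + 0.152 + 0.025 + 0.001 = 0.759
TFR = 5 × 0.759 = 3.795
GRR = 0.49261 × 3.795 = 1.86945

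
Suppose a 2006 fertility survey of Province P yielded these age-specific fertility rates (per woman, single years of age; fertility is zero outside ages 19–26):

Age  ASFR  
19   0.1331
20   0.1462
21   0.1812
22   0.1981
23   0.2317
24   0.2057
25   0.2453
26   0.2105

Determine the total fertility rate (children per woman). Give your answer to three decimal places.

Sum of ASFRs = 0.1331 + 0.1462 + 0.1812 + 0.1981 + 0.2317 + 0.2057 + 0.2453 + 0.2105 = 1.5518
TFR = 1.5518

1.552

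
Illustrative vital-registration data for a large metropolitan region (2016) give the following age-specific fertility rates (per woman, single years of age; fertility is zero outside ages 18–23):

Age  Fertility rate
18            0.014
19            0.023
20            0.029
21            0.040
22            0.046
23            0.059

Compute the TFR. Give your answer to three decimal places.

Sum of ASFRs = 0.014 + 0.023 + 0.029 + 0.040 + 0.046 + 0.059 = 0.211
TFR = 0.211

0.211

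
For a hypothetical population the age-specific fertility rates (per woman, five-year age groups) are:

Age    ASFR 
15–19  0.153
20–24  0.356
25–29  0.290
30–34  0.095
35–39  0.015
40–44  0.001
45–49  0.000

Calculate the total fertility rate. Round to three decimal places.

4.550

Sum of ASFRs = 0.153 + 0.356 + 0.290 + 0.095 + 0.015 + 0.001 + 0.000 = 0.910
TFR = 5 × 0.910 = 4.55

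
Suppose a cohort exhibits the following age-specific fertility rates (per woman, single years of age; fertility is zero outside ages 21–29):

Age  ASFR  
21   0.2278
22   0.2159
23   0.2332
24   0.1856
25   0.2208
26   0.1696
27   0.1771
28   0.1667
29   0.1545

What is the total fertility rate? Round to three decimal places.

1.751

Sum of ASFRs = 0.2278 + 0.2159 + 0.2332 + 0.1856 + 0.2208 + 0.1696 + 0.1771 + 0.1667 + 0.1545 = 1.7512
TFR = 1.7512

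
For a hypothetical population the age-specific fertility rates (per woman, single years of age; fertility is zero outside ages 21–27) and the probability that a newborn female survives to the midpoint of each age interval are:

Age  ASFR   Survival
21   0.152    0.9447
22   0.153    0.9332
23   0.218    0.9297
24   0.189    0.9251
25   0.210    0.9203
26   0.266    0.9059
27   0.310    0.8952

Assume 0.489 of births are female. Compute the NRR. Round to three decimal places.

0.673

Proportion female at birth = 0.489.
Survival-weighted fertility by age (1·fₓ·Sₓ):
  21: 1 × 0.152 × 0.9447 = 0.14359
  22: 1 × 0.153 × 0.9332 = 0.14278
  23: 1 × 0.218 × 0.9297 = 0.20267
  24: 1 × 0.189 × 0.9251 = 0.17484
  25: 1 × 0.210 × 0.9203 = 0.19326
  26: 1 × 0.266 × 0.9059 = 0.24097
  27: 1 × 0.310 × 0.8952 = 0.27751
Sum = 1.37562
NRR = 0.489 × 1.37562 = 0.67268
An NRR under 1 implies long-run decline under these rates.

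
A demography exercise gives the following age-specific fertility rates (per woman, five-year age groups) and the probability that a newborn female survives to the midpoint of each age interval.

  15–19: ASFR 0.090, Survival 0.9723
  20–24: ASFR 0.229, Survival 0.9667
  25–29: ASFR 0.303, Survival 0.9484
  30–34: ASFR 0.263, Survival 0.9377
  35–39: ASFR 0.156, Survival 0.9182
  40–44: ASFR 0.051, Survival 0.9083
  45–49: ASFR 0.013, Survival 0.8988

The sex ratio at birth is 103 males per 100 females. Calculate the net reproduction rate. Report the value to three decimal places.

2.572

Proportion female at birth = 100 / (100 + 103) = 0.49261.
Weighting each age-specific rate by interval width and survival:
  15–19: 5 × 0.090 × 0.9723 = 0.43754
  20–24: 5 × 0.229 × 0.9667 = 1.10687
  25–29: 5 × 0.303 × 0.9484 = 1.43683
  30–34: 5 × 0.263 × 0.9377 = 1.23308
  35–39: 5 × 0.156 × 0.9182 = 0.71620
  40–44: 5 × 0.051 × 0.9083 = 0.23162
  45–49: 5 × 0.013 × 0.8988 = 0.05842
Sum = 5.22056
NRR = 0.49261 × 5.22056 = 2.57170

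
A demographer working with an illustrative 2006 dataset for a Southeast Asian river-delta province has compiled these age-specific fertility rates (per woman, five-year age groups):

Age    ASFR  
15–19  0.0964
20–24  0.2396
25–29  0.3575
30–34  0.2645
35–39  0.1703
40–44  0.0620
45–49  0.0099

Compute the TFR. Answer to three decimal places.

Sum of ASFRs = 0.0964 + 0.2396 + 0.3575 + 0.2645 + 0.1703 + 0.0620 + 0.0099 = 1.2002
TFR = 5 × 1.2002 = 6.001

6.001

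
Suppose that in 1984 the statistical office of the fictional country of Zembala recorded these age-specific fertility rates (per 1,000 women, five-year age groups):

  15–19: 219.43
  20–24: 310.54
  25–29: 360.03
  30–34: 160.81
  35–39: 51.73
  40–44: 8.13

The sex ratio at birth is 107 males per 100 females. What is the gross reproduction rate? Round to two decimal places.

Proportion female at birth = 100 / (100 + 107) = 0.48309.
Sum of ASFRs = 219.43 + 310.54 + 360.03 + 160.81 + 51.73 + 8.13 = 1110.67
TFR = 5 × 1110.67 / 1000 = 5.55335
GRR = 0.48309 × 5.55335 = 2.68277

2.68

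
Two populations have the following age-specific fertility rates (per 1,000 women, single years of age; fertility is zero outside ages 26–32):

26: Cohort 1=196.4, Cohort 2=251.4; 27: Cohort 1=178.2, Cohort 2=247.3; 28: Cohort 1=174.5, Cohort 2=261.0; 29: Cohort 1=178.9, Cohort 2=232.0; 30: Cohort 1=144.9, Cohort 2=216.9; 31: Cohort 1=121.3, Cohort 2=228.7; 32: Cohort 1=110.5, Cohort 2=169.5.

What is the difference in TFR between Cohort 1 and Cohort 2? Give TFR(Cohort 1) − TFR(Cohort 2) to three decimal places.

Cohort 1:
  Sum of ASFRs = 196.4 + 178.2 + 174.5 + 178.9 + 144.9 + 121.3 + 110.5 = 1104.7
  TFR = 1104.7 / 1000 = 1.1047
Cohort 2:
  Sum of ASFRs = 251.4 + 247.3 + 261.0 + 232.0 + 216.9 + 228.7 + 169.5 = 1606.8
  TFR = 1606.8 / 1000 = 1.6068
Difference = 1.1047 − 1.6068 = -0.5021

-0.502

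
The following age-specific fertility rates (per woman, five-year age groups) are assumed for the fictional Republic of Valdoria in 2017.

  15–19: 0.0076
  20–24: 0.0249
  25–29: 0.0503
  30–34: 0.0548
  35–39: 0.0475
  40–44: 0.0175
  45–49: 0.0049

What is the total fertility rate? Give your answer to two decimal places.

1.04

Sum of ASFRs = 0.0076 + 0.0249 + 0.0503 + 0.0548 + 0.0475 + 0.0175 + 0.0049 = 0.2075
TFR = 5 × 0.2075 = 1.0375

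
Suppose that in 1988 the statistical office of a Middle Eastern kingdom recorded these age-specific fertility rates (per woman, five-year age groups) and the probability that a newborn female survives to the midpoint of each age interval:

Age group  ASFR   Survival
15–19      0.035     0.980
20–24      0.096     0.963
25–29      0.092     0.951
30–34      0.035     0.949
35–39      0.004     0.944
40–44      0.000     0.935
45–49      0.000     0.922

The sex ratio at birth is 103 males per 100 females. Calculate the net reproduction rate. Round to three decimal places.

0.619

Proportion female at birth = 100 / (100 + 103) = 0.49261.
Each age group contributes 5 × ASFR × survival:
  15–19: 5 × 0.035 × 0.980 = 0.17150
  20–24: 5 × 0.096 × 0.963 = 0.46224
  25–29: 5 × 0.092 × 0.951 = 0.43746
  30–34: 5 × 0.035 × 0.949 = 0.16608
  35–39: 5 × 0.004 × 0.944 = 0.01888
  40–44: 5 × 0.000 × 0.935 = 0.00000
  45–49: 5 × 0.000 × 0.922 = 0.00000
Sum = 1.25616
NRR = 0.49261 × 1.25616 = 0.61880
NRR < 1, so the cohort does not fully replace itself.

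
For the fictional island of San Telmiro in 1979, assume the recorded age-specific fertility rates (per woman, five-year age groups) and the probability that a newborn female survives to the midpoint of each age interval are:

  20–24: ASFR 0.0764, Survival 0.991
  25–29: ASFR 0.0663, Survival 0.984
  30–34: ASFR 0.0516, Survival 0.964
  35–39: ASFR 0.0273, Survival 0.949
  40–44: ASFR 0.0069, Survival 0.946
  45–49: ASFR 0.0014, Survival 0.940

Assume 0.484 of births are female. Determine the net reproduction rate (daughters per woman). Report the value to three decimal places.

0.543

Proportion female at birth = 0.484.
Each age group contributes 5 × ASFR × survival:
  20–24: 5 × 0.0764 × 0.991 = 0.37856
  25–29: 5 × 0.0663 × 0.984 = 0.32620
  30–34: 5 × 0.0516 × 0.964 = 0.24871
  35–39: 5 × 0.0273 × 0.949 = 0.12954
  40–44: 5 × 0.0069 × 0.946 = 0.03264
  45–49: 5 × 0.0014 × 0.940 = 0.00658
Sum = 1.12223
NRR = 0.484 × 1.12223 = 0.54316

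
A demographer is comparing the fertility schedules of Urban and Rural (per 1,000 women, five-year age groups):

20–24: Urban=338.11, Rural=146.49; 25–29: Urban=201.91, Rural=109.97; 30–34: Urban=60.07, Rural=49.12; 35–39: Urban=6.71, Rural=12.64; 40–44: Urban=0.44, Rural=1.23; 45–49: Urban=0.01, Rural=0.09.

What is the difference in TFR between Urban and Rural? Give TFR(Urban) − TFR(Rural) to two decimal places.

Urban:
  Sum of ASFRs = 338.11 + 201.91 + 60.07 + 6.71 + 0.44 + 0.01 = 607.25
  TFR = 5 × 607.25 / 1000 = 3.03625
Rural:
  Sum of ASFRs = 146.49 + 109.97 + 49.12 + 12.64 + 1.23 + 0.09 = 319.54
  TFR = 5 × 319.54 / 1000 = 1.5977
Difference = 3.03625 − 1.5977 = 1.43855

1.44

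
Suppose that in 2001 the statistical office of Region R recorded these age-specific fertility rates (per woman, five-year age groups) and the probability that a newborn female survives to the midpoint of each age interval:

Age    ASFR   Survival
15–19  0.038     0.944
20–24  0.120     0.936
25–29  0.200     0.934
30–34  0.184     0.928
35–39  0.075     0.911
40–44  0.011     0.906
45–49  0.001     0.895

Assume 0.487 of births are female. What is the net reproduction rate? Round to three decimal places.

1.424

Proportion female at birth = 0.487.
Weighting each age-specific rate by interval width and survival:
  15–19: 5 × 0.038 × 0.944 = 0.17936
  20–24: 5 × 0.120 × 0.936 = 0.56160
  25–29: 5 × 0.200 × 0.934 = 0.93400
  30–34: 5 × 0.184 × 0.928 = 0.85376
  35–39: 5 × 0.075 × 0.911 = 0.34163
  40–44: 5 × 0.011 × 0.906 = 0.04983
  45–49: 5 × 0.001 × 0.895 = 0.00448
Sum = 2.92466
NRR = 0.487 × 2.92466 = 1.42431
With NRR above 1 the population is above replacement fertility.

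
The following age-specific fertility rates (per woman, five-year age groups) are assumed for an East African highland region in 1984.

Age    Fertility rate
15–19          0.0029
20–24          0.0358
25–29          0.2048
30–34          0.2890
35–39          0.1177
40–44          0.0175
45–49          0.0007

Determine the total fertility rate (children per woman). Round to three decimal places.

3.342

Sum of ASFRs = 0.0029 + 0.0358 + 0.2048 + 0.2890 + 0.1177 + 0.0175 + 0.0007 = 0.6684
TFR = 5 × 0.6684 = 3.342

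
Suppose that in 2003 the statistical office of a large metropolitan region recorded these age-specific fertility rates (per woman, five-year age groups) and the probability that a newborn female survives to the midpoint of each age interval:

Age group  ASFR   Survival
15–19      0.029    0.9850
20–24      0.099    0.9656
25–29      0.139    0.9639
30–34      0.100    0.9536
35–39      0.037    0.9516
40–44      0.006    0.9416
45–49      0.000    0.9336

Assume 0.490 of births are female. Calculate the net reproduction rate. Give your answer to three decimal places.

Proportion female at birth = 0.490.
Weighting each age-specific rate by interval width and survival:
  15–19: 5 × 0.029 × 0.9850 = 0.14283
  20–24: 5 × 0.099 × 0.9656 = 0.47797
  25–29: 5 × 0.139 × 0.9639 = 0.66991
  30–34: 5 × 0.100 × 0.9536 = 0.47680
  35–39: 5 × 0.037 × 0.9516 = 0.17605
  40–44: 5 × 0.006 × 0.9416 = 0.02825
  45–49: 5 × 0.000 × 0.9336 = 0.00000
Sum = 1.97181
NRR = 0.490 × 1.97181 = 0.96619

0.966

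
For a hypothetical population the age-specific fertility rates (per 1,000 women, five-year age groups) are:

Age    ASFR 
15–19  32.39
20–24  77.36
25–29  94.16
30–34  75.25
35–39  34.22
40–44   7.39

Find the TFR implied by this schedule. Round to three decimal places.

Sum of ASFRs = 32.39 + 77.36 + 94.16 + 75.25 + 34.22 + 7.39 = 320.77
TFR = 5 × 320.77 / 1000 = 1.60385

1.604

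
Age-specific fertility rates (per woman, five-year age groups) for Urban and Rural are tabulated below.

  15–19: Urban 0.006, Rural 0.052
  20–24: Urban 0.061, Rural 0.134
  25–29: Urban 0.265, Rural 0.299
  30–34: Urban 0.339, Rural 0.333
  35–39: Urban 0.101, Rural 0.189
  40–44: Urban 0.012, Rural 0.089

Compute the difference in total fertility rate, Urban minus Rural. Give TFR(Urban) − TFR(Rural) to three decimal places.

Urban:
  Sum of ASFRs = 0.006 + 0.061 + 0.265 + 0.339 + 0.101 + 0.012 = 0.784
  TFR = 5 × 0.784 = 3.92
Rural:
  Sum of ASFRs = 0.052 + 0.134 + 0.299 + 0.333 + 0.189 + 0.089 = 1.096
  TFR = 5 × 1.096 = 5.48
Difference = 3.92 − 5.48 = -1.56

-1.560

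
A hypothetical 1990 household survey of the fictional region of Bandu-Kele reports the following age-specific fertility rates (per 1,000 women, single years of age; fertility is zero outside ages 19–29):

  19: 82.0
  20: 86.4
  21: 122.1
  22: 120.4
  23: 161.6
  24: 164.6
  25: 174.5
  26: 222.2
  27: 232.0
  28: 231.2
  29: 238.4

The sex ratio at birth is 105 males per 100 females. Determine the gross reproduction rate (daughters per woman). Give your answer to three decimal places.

Proportion female at birth = 100 / (100 + 105) = 0.48780.
Sum of ASFRs = 82.0 + 86.4 + 122.1 + 120.4 + 161.6 + 164.6 + 174.5 + 222.2 + 232.0 + 231.2 + 238.4 = 1835.4
TFR = 1835.4 / 1000 = 1.8354
GRR = 0.48780 × 1.8354 = 0.89531

0.895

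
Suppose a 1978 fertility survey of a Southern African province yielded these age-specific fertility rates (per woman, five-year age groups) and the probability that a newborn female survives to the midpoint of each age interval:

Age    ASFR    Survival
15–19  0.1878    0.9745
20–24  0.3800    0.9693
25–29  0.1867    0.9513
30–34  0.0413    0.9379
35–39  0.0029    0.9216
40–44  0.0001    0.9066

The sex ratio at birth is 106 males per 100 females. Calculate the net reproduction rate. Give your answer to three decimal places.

1.870

Proportion female at birth = 100 / (100 + 106) = 0.48544.
Weighting each age-specific rate by interval width and survival:
  15–19: 5 × 0.1878 × 0.9745 = 0.91506
  20–24: 5 × 0.3800 × 0.9693 = 1.84167
  25–29: 5 × 0.1867 × 0.9513 = 0.88804
  30–34: 5 × 0.0413 × 0.9379 = 0.19368
  35–39: 5 × 0.0029 × 0.9216 = 0.01336
  40–44: 5 × 0.0001 × 0.9066 = 0.00045
Sum = 3.85226
NRR = 0.48544 × 3.85226 = 1.87004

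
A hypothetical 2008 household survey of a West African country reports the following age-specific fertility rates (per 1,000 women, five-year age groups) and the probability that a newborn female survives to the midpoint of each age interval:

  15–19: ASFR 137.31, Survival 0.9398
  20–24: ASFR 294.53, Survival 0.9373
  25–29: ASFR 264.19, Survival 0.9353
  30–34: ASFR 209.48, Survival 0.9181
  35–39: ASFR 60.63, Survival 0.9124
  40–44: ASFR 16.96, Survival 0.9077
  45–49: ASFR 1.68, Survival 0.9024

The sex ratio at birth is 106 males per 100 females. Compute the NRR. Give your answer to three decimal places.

Proportion female at birth = 100 / (100 + 106) = 0.48544.
Weighting each age-specific rate by interval width and survival:
  15–19: 5 × 137.31/1000 × 0.9398 = 0.64522
  20–24: 5 × 294.53/1000 × 0.9373 = 1.38031
  25–29: 5 × 264.19/1000 × 0.9353 = 1.23548
  30–34: 5 × 209.48/1000 × 0.9181 = 0.96162
  35–39: 5 × 60.63/1000 × 0.9124 = 0.27659
  40–44: 5 × 16.96/1000 × 0.9077 = 0.07697
  45–49: 5 × 1.68/1000 × 0.9024 = 0.00758
Sum = 4.58377
NRR = 0.48544 × 4.58377 = 2.22515

2.225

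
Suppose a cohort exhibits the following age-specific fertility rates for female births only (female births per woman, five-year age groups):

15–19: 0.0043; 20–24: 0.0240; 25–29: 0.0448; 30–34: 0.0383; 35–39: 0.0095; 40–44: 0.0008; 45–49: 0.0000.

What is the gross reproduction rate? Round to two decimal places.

Sum of female ASFRs = 0.0043 + 0.0240 + 0.0448 + 0.0383 + 0.0095 + 0.0008 + 0.0000 = 0.1217
GRR = 5 × 0.1217 = 0.6085

0.61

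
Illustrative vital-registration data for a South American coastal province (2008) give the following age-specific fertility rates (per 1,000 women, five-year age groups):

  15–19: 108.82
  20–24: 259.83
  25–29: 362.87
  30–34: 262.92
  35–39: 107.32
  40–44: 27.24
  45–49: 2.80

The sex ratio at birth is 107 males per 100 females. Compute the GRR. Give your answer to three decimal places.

Proportion female at birth = 100 / (100 + 107) = 0.48309.
Sum of ASFRs = 108.82 + 259.83 + 362.87 + 262.92 + 107.32 + 27.24 + 2.80 = 1131.80
TFR = 5 × 1131.80 / 1000 = 5.659
GRR = 0.48309 × 5.659 = 2.73381

2.734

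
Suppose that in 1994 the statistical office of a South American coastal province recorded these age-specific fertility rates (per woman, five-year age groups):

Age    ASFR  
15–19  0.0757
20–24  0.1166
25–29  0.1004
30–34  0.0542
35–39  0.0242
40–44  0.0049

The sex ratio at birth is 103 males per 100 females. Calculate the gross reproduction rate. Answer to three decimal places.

Proportion female at birth = 100 / (100 + 103) = 0.49261.
Sum of ASFRs = 0.0757 + 0.1166 + 0.1004 + 0.0542 + 0.0242 + 0.0049 = 0.3760
TFR = 5 × 0.3760 = 1.88
GRR = 0.49261 × 1.88 = 0.92611

0.926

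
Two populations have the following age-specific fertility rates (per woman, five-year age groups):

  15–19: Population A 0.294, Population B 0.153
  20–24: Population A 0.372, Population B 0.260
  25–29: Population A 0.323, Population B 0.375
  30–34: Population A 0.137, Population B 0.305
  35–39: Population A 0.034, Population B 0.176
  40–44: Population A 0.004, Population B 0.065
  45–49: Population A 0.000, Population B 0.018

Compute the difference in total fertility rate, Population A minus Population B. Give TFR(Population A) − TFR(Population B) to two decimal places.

-0.94

Population A:
  Sum of ASFRs = 0.294 + 0.372 + 0.323 + 0.137 + 0.034 + 0.004 + 0.000 = 1.164
  TFR = 5 × 1.164 = 5.82
Population B:
  Sum of ASFRs = 0.153 + 0.260 + 0.375 + 0.305 + 0.176 + 0.065 + 0.018 = 1.352
  TFR = 5 × 1.352 = 6.76
Difference = 5.82 − 6.76 = -0.94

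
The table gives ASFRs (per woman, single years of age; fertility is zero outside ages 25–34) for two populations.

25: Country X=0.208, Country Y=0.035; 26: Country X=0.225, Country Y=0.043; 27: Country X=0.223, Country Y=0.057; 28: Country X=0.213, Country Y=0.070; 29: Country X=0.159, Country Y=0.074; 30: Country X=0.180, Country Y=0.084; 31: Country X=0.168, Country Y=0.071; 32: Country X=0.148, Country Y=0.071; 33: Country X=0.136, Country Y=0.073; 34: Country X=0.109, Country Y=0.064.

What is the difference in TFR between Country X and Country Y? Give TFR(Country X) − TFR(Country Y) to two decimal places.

1.13

Country X:
  Sum of ASFRs = 0.208 + 0.225 + 0.223 + 0.213 + 0.159 + 0.180 + 0.168 + 0.148 + 0.136 + 0.109 = 1.769
  TFR = 1.769
Country Y:
  Sum of ASFRs = 0.035 + 0.043 + 0.057 + 0.070 + 0.074 + 0.084 + 0.071 + 0.071 + 0.073 + 0.064 = 0.642
  TFR = 0.642
Difference = 1.769 − 0.642 = 1.127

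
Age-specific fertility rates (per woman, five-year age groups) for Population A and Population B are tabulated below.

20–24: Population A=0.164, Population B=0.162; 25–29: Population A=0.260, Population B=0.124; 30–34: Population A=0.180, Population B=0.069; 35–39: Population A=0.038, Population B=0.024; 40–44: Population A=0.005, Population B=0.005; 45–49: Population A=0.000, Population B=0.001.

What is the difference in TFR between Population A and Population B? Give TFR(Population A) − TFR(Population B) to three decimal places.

1.310

Population A:
  Sum of ASFRs = 0.164 + 0.260 + 0.180 + 0.038 + 0.005 + 0.000 = 0.647
  TFR = 5 × 0.647 = 3.235
Population B:
  Sum of ASFRs = 0.162 + 0.124 + 0.069 + 0.024 + 0.005 + 0.001 = 0.385
  TFR = 5 × 0.385 = 1.925
Difference = 3.235 − 1.925 = 1.31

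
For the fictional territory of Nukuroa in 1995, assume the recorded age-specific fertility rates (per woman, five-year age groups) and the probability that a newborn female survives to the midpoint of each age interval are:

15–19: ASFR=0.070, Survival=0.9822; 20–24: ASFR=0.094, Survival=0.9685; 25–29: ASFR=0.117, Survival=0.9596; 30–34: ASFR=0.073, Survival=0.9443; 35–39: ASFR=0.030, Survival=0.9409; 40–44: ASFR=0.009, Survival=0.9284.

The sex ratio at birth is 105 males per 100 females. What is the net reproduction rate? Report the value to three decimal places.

0.921

Proportion female at birth = 100 / (100 + 105) = 0.48780.
Each age group contributes 5 × ASFR × survival:
  15–19: 5 × 0.070 × 0.9822 = 0.34377
  20–24: 5 × 0.094 × 0.9685 = 0.45520
  25–29: 5 × 0.117 × 0.9596 = 0.56137
  30–34: 5 × 0.073 × 0.9443 = 0.34467
  35–39: 5 × 0.030 × 0.9409 = 0.14114
  40–44: 5 × 0.009 × 0.9284 = 0.04178
Sum = 1.88793
NRR = 0.48780 × 1.88793 = 0.92093
With NRR below 1 the population is below replacement fertility.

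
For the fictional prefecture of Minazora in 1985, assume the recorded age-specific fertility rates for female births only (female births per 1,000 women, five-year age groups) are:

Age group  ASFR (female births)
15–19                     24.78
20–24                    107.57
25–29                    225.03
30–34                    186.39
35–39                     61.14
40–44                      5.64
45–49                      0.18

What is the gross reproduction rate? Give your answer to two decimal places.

Sum of female ASFRs = 24.78 + 107.57 + 225.03 + 186.39 + 61.14 + 5.64 + 0.18 = 610.73
GRR = 5 × 610.73 / 1000 = 3.05365

3.05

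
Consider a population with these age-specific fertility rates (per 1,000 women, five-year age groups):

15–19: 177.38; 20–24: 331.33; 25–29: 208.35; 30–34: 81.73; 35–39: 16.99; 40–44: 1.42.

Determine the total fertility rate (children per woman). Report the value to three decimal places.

4.086

Sum of ASFRs = 177.38 + 331.33 + 208.35 + 81.73 + 16.99 + 1.42 = 817.20
TFR = 5 × 817.20 / 1000 = 4.086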